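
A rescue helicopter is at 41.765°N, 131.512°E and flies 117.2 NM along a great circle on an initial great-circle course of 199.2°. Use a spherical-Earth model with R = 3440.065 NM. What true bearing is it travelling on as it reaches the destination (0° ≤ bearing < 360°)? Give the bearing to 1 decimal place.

final bearing 198.7°

The arc subtends δ = 117.2/3440.065 = 0.034069 rad at the centre.
Start latitude φ₁ = 0.728937 rad; initial bearing θ = 3.476696 rad.
Applying the spherical law of cosines for sides, sin φ₂ = sin φ₁ cos δ + cos φ₁ sin δ cos θ = 0.641697, so φ₂ = 39.918°.
For the longitude increment, Δλ = atan2( sin θ sin δ cos φ₁, cos δ − sin φ₁ sin φ₂ ) = atan2(-0.008355, 0.572000) = -0.837°.
λ₂ = 131.512° + -0.837° = 130.675°.
The forward bearing on arrival equals the back-azimuth from the destination plus 180°.
Back-azimuth from P₂ (39.9°, 130.7°) to P₁ (41.8°, 131.5°), with Δλ' = λ₁ − λ₂ = 0.8°: atan2( sin Δλ' cos φ₁ , cos φ₂ sin φ₁ − sin φ₂ cos φ₁ cos Δλ' ) = 18.7°.
Final bearing = (18.7° + 180°) mod 360° = 198.7°.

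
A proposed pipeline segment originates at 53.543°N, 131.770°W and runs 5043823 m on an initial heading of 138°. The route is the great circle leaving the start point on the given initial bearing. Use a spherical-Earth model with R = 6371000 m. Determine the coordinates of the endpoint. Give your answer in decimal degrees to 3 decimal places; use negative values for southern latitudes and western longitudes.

latitude 14.533°, longitude -102.308°

Angular distance δ = d/R = 5043823 / 6371000 = 0.791685 rad.
Start latitude φ₁ = 0.934502 rad; initial bearing θ = 2.408554 rad.
sin φ₂ = sin φ₁ cos δ + cos φ₁ sin δ cos θ = (0.804303)(0.702648) + (0.594219)(0.711538)(-0.743145) = 0.250933
φ₂ = asin(0.250933) = 0.253644 rad = 14.533°.
Δλ = atan2( sin θ sin δ cos φ₁ , cos δ − sin φ₁ sin φ₂ ) = atan2(0.282915, 0.500822) = 0.514212 rad = 29.462°.
Hence λ₂ = -131.770° + 29.462° = -102.308°.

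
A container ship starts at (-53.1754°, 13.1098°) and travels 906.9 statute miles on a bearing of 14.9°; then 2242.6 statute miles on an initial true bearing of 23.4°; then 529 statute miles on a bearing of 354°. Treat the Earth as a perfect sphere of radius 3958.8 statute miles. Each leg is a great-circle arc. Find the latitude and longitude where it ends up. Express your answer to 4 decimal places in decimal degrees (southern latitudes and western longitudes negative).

latitude -2.2708°, longitude 29.2030°

Apply the spherical direct solution leg by leg, carrying full precision between legs.
Leg 1: from (-53.1754°, 13.1098°), δ = 906.9/3958.8 = 0.229085 rad, θ = 14.9° → φ = -40.3932°, λ = 17.5069°.
Leg 2: from (-40.3932°, 17.5069°), δ = 2242.6/3958.8 = 0.566485 rad, θ = 23.4° → φ = -9.8858°, λ = 30.0016°.
Leg 3: from (-9.8858°, 30.0016°), δ = 529/3958.8 = 0.133626 rad, θ = 354° → φ = -2.2708°, λ = 29.2030°.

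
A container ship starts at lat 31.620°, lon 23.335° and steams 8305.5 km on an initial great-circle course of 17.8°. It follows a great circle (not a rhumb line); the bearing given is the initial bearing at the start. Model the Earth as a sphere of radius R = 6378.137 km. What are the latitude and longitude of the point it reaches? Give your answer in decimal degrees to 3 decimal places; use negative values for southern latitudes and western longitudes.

Central angle δ = d/R = 1.302183 rad.
Start latitude φ₁ = 0.551873 rad; initial bearing θ = 0.310669 rad.
Destination latitude: φ₂ = arcsin( sin φ₁ cos δ + cos φ₁ sin δ cos θ ) = arcsin(0.920847) = 67.050°.
Δλ = atan2( sin θ sin δ cos φ₁ , cos δ − sin φ₁ sin φ₂ ) = atan2(0.250978, -0.217390) = 2.284604 rad = 130.898°.
Hence λ₂ = 23.335° + 130.898° = 154.233°.

latitude 67.050°, longitude 154.233°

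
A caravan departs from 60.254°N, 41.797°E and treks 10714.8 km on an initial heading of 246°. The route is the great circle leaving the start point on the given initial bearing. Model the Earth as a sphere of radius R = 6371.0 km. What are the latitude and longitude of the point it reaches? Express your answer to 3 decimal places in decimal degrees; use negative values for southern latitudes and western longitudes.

latitude -17.262°, longitude -30.146°

Angular distance δ = d/R = 10714.8 / 6371 = 1.681808 rad.
With φ₁ = 60.254° = 1.051631 rad and θ = 246° = 4.293510 rad:
sin φ₂ = sin φ₁ cos δ + cos φ₁ sin δ cos θ = (0.868233)(-0.110784) + (0.496156)(0.993845)(-0.406737) = -0.296749
φ₂ = asin(-0.296749) = -0.301286 rad = -17.262°.
Δλ = atan2( sin θ sin δ cos φ₁ , cos δ − sin φ₁ sin φ₂ ) = atan2(-0.450471, 0.146863) = -1.255640 rad = -71.943°.
λ₂ = λ₁ + Δλ = -30.146°.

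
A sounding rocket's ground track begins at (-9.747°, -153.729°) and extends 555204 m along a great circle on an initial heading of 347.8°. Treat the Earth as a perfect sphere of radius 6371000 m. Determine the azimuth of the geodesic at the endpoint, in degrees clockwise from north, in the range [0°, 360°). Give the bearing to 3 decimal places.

Angular distance δ = d/R = 555204 / 6371000 = 0.087146 rad.
Start latitude φ₁ = -0.170117 rad; initial bearing θ = 6.070255 rad.
Destination latitude: φ₂ = arcsin( sin φ₁ cos δ + cos φ₁ sin δ cos θ ) = arcsin(-0.084814) = -4.865°.
Then Δλ = atan2(-0.018127, 0.981846) = -0.018460 rad, from sin θ sin δ cos φ₁ over cos δ − sin φ₁ sin φ₂.
Hence λ₂ = -153.729° + -1.058° = -154.787°.
The forward bearing on arrival equals the back-azimuth from the destination plus 180°.
Back-azimuth from P₂ (-4.865°, -154.787°) to P₁ (-9.747°, -153.729°), with Δλ' = λ₁ − λ₂ = 1.058°: atan2( sin Δλ' cos φ₁ , cos φ₂ sin φ₁ − sin φ₂ cos φ₁ cos Δλ' ) = 167.935°.
Final bearing = (167.935° + 180°) mod 360° = 347.935°.

final bearing 347.935°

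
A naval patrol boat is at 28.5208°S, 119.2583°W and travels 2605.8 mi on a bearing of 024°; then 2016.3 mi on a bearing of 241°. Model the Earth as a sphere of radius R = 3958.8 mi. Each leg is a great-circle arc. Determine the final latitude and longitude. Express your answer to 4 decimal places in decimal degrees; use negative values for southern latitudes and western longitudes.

Apply the spherical direct solution leg by leg, carrying full precision between legs.
Leg 1: from (-28.5208°, -119.2583°), δ = 2605.8/3958.8 = 0.658230 rad, θ = 24° → φ = 6.5052°, λ = -104.7559°.
Leg 2: from (6.5052°, -104.7559°), δ = 2016.3/3958.8 = 0.509321 rad, θ = 241° → φ = -7.8136°, λ = -130.2519°.

latitude -7.8136°, longitude -130.2519°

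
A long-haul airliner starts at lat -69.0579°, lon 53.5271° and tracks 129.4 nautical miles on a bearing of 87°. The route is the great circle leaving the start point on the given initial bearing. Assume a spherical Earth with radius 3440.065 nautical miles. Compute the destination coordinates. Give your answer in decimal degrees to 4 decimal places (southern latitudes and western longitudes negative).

latitude -68.8403°, longitude 59.4990°

Angular distance δ = d/R = 129.4 / 3440.065 = 0.037616 rad.
Start latitude φ₁ = -1.205288 rad; initial bearing θ = 1.518436 rad.
Destination latitude: φ₂ = arcsin( sin φ₁ cos δ + cos φ₁ sin δ cos θ ) = arcsin(-0.932578) = -68.8403°.
Δλ = atan2( sin θ sin δ cos φ₁ , cos δ − sin φ₁ sin φ₂ ) = atan2(0.013423, 0.128319) = 0.104229 rad = 5.9719°.
λ₂ = 53.5271° + 5.9719° = 59.4990°.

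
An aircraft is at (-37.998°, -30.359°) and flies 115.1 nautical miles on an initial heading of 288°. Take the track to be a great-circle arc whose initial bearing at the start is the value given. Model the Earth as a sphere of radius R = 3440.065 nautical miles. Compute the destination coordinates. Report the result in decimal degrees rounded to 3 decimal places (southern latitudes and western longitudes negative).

The arc subtends δ = 115.1/3440.065 = 0.033459 rad at the centre.
With φ₁ = -37.998° = -0.663190 rad and θ = 288° = 5.026548 rad:
sin φ₂ = sin φ₁ cos δ + cos φ₁ sin δ cos θ = (-0.615634)(0.999440) + (0.788032)(0.033452)(0.309017) = -0.607143
φ₂ = asin(-0.607143) = -0.652460 rad = -37.383°.
Then Δλ = atan2(-0.025071, 0.625662) = -0.040050 rad, from sin θ sin δ cos φ₁ over cos δ − sin φ₁ sin φ₂.
λ₂ = λ₁ + Δλ = -32.654°.

latitude -37.383°, longitude -32.654°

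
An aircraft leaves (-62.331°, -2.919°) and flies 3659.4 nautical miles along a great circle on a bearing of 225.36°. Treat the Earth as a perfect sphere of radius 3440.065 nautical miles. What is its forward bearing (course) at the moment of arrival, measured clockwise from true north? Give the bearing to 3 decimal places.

final bearing 331.783°

Angular distance δ = d/R = 3659.4 / 3440.065 = 1.063759 rad.
With φ₁ = -62.331° = -1.087881 rad and θ = 225.36° = 3.933274 rad:
sin φ₂ = sin φ₁ cos δ + cos φ₁ sin δ cos θ = (-0.885645)(0.485589) + (0.464363)(0.874187)(-0.702650) = -0.715294
φ₂ = asin(-0.715294) = -0.797044 rad = -45.667°.
Δλ = atan2( sin θ sin δ cos φ₁ , cos δ − sin φ₁ sin φ₂ ) = atan2(-0.288841, -0.147907) = -2.044053 rad = -117.116°.
Hence λ₂ = -2.919° + -117.116° = -120.035°.
The forward bearing on arrival equals the back-azimuth from the destination plus 180°.
Back-azimuth from P₂ (-45.667°, -120.035°) to P₁ (-62.331°, -2.919°), with Δλ' = λ₁ − λ₂ = 117.116°: atan2( sin Δλ' cos φ₁ , cos φ₂ sin φ₁ − sin φ₂ cos φ₁ cos Δλ' ) = 151.783°.
Final bearing = (151.783° + 180°) mod 360° = 331.783°.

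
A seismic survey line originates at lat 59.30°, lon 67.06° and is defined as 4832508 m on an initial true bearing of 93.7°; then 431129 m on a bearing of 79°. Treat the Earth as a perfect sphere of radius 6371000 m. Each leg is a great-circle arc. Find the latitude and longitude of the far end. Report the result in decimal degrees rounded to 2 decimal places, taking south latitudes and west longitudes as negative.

Apply the spherical direct solution leg by leg, carrying full precision between legs.
Leg 1: from (59.30°, 67.06°), δ = 4832508/6371000 = 0.758516 rad, θ = 93.7° → φ = 36.98°, λ = 126.29°.
Leg 2: from (36.98°, 126.29°), δ = 431129/6371000 = 0.067671 rad, θ = 79° → φ = 37.62°, λ = 131.09°.

latitude 37.62°, longitude 131.09°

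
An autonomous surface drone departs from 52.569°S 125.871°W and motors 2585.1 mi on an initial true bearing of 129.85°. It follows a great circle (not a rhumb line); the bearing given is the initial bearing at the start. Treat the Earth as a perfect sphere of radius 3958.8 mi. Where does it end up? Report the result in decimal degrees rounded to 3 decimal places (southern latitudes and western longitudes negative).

latitude -60.152°, longitude -56.285°

δ = 2585.1/3958.8 = 0.653001 rad (37.4142°).
With φ₁ = -52.569° = -0.917502 rad and θ = 129.85° = 2.266310 rad:
Destination latitude: φ₂ = arcsin( sin φ₁ cos δ + cos φ₁ sin δ cos θ ) = arcsin(-0.867345) = -60.152°.
Then Δλ = atan2(0.283510, 0.105518) = 1.214497 rad, from sin θ sin δ cos φ₁ over cos δ − sin φ₁ sin φ₂.
Hence λ₂ = -125.871° + 69.586° = -56.285°.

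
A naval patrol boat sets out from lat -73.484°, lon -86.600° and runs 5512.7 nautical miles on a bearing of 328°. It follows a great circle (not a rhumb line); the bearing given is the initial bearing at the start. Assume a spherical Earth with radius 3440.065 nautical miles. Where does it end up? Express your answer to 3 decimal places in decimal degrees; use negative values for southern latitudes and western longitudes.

latitude 15.745°, longitude -119.988°

Central angle δ = d/R = 1.602499 rad.
Converting: φ₁ = -1.282538 rad, θ = 5.724680 rad.
Destination latitude: φ₂ = arcsin( sin φ₁ cos δ + cos φ₁ sin δ cos θ ) = arcsin(0.271354) = 15.745°.
Δλ = atan2( sin θ sin δ cos φ₁ , cos δ − sin φ₁ sin φ₂ ) = atan2(-0.150571, 0.228461) = -0.582724 rad = -33.388°.
λ₂ = λ₁ + Δλ = -119.988°.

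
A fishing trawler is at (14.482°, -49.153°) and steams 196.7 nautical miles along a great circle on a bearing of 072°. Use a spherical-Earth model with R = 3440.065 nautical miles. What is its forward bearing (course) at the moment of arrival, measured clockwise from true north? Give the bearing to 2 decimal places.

final bearing 72.84°

The arc subtends δ = 196.7/3440.065 = 0.057179 rad at the centre.
With φ₁ = 14.482° = 0.252759 rad and θ = 72° = 1.256637 rad:
Applying the spherical law of cosines for sides, sin φ₂ = sin φ₁ cos δ + cos φ₁ sin δ cos θ = 0.266766, so φ₂ = 15.472°.
For the longitude increment, Δλ = atan2( sin θ sin δ cos φ₁, cos δ − sin φ₁ sin φ₂ ) = atan2(0.052624, 0.931654) = 3.233°.
λ₂ = -49.153° + 3.233° = -45.920°.
The forward bearing on arrival equals the back-azimuth from the destination plus 180°.
Back-azimuth from P₂ (15.47°, -45.92°) to P₁ (14.48°, -49.15°), with Δλ' = λ₁ − λ₂ = -3.23°: atan2( sin Δλ' cos φ₁ , cos φ₂ sin φ₁ − sin φ₂ cos φ₁ cos Δλ' ) = 252.84°.
Final bearing = (252.84° + 180°) mod 360° = 72.84°.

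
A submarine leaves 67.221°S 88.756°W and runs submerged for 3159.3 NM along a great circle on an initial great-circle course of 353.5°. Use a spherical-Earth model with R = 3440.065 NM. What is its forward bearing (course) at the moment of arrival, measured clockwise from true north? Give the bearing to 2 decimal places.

final bearing 357.40°

δ = 3159.3/3440.065 = 0.918384 rad (52.6195°).
With φ₁ = -67.221° = -1.173228 rad and θ = 353.5° = 6.169739 rad:
Destination latitude: φ₂ = arcsin( sin φ₁ cos δ + cos φ₁ sin δ cos θ ) = arcsin(-0.254072) = -14.719°.
Then Δλ = atan2(-0.034828, 0.372849) = -0.093140 rad, from sin θ sin δ cos φ₁ over cos δ − sin φ₁ sin φ₂.
λ₂ = -88.756° + -5.337° = -94.093°.
The forward bearing on arrival equals the back-azimuth from the destination plus 180°.
Back-azimuth from P₂ (-14.72°, -94.09°) to P₁ (-67.22°, -88.76°), with Δλ' = λ₁ − λ₂ = 5.34°: atan2( sin Δλ' cos φ₁ , cos φ₂ sin φ₁ − sin φ₂ cos φ₁ cos Δλ' ) = 177.40°.
Final bearing = (177.40° + 180°) mod 360° = 357.40°.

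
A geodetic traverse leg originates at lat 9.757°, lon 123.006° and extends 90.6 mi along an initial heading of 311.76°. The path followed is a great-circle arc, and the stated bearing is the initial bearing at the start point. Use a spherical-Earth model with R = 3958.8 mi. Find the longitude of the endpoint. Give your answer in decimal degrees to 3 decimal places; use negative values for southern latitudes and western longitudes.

longitude 122.011°

Angular distance δ = d/R = 90.6 / 3958.8 = 0.022886 rad.
Start latitude φ₁ = 0.170292 rad; initial bearing θ = 5.441238 rad.
Destination latitude: φ₂ = arcsin( sin φ₁ cos δ + cos φ₁ sin δ cos θ ) = arcsin(0.184446) = 10.629°.
Δλ = atan2( sin θ sin δ cos φ₁ , cos δ − sin φ₁ sin φ₂ ) = atan2(-0.016823, 0.968480) = -0.017369 rad = -0.995°.
λ₂ = λ₁ + Δλ = 122.011°.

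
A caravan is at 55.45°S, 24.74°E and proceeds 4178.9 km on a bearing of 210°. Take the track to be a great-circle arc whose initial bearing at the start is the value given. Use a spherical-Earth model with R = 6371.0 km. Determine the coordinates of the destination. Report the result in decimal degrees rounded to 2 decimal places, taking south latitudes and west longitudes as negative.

Angular distance δ = d/R = 4178.9 / 6371 = 0.655925 rad.
Converting: φ₁ = -0.967785 rad, θ = 3.665191 rad.
Applying the spherical law of cosines for sides, sin φ₂ = sin φ₁ cos δ + cos φ₁ sin δ cos θ = -0.952260, so φ₂ = -72.22°.
Then Δλ = atan2(-0.172943, 0.008172) = -1.523578 rad, from sin θ sin δ cos φ₁ over cos δ − sin φ₁ sin φ₂.
λ₂ = 24.74° + -87.29° = -62.55°.

latitude -72.22°, longitude -62.55°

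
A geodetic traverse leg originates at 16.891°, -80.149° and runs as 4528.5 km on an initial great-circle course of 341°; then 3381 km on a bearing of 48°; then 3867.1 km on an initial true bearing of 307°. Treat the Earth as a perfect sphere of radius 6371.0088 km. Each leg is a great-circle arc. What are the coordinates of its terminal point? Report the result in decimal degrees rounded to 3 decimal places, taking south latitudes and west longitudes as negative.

Apply the spherical direct solution leg by leg, carrying full precision between legs.
Leg 1: from (16.891°, -80.149°), δ = 4528.5/6371.0088 = 0.710798 rad, θ = 341° → φ = 54.142°, λ = -101.410°.
Leg 2: from (54.142°, -101.410°), δ = 3381/6371.0088 = 0.530685 rad, θ = 48° → φ = 63.816°, λ = -42.937°.
Leg 3: from (63.816°, -42.937°), δ = 3867.1/6371.0088 = 0.606984 rad, θ = 307° → φ = 62.692°, λ = -126.128°.

latitude 62.692°, longitude -126.128°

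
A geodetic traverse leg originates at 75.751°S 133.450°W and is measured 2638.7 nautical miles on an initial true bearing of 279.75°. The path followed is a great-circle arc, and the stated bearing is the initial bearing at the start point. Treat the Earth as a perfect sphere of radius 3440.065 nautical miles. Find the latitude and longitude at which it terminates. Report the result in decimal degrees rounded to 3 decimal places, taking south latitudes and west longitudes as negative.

Angular distance δ = d/R = 2638.7 / 3440.065 = 0.767049 rad.
Converting: φ₁ = -1.322104 rad, θ = 4.882559 rad.
sin φ₂ = sin φ₁ cos δ + cos φ₁ sin δ cos θ = (-0.969235)(0.719962) + (0.246136)(0.694014)(0.169350) = -0.668883
φ₂ = asin(-0.668883) = -0.732706 rad = -41.981°.
For the longitude increment, Δλ = atan2( sin θ sin δ cos φ₁, cos δ − sin φ₁ sin φ₂ ) = atan2(-0.168355, 0.071656) = -66.944°.
λ₂ = -133.450° + -66.944° = -200.394°, normalized to (−180°, 180°] → 159.606°.

latitude -41.981°, longitude 159.606°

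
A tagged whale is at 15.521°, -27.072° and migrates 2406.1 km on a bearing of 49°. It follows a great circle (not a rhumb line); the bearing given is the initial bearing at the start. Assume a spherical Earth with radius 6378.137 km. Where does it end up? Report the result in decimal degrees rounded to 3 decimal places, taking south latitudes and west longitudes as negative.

latitude 28.792°, longitude -8.577°

Central angle δ = d/R = 0.377242 rad.
Start latitude φ₁ = 0.270893 rad; initial bearing θ = 0.855211 rad.
Applying the spherical law of cosines for sides, sin φ₂ = sin φ₁ cos δ + cos φ₁ sin δ cos θ = 0.481627, so φ₂ = 28.792°.
For the longitude increment, Δλ = atan2( sin θ sin δ cos φ₁, cos δ − sin φ₁ sin φ₂ ) = atan2(0.267865, 0.800805) = 18.495°.
λ₂ = -27.072° + 18.495° = -8.577°.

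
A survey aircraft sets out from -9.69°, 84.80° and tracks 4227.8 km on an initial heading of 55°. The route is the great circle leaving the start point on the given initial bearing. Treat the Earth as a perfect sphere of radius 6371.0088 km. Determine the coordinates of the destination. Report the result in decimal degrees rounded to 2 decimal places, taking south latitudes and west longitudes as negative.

latitude 12.45°, longitude 115.91°

Central angle δ = d/R = 0.663600 rad.
With φ₁ = -9.69° = -0.169122 rad and θ = 55° = 0.959931 rad:
Applying the spherical law of cosines for sides, sin φ₂ = sin φ₁ cos δ + cos φ₁ sin δ cos θ = 0.215661, so φ₂ = 12.45°.
For the longitude increment, Δλ = atan2( sin θ sin δ cos φ₁, cos δ − sin φ₁ sin φ₂ ) = atan2(0.497364, 0.824079) = 31.11°.
Hence λ₂ = 84.80° + 31.11° = 115.91°.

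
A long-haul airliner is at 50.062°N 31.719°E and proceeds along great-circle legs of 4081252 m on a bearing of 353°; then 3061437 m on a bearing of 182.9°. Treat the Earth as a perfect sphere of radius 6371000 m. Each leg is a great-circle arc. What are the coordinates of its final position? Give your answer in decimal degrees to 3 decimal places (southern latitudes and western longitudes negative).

latitude 57.065°, longitude -21.343°

Apply the spherical direct solution leg by leg, carrying full precision between legs.
Leg 1: from (50.062°, 31.719°), δ = 4081252/6371000 = 0.640598 rad, θ = 353° → φ = 84.591°, λ = -18.878°.
Leg 2: from (84.591°, -18.878°), δ = 3061437/6371000 = 0.480527 rad, θ = 182.9° → φ = 57.065°, λ = -21.343°.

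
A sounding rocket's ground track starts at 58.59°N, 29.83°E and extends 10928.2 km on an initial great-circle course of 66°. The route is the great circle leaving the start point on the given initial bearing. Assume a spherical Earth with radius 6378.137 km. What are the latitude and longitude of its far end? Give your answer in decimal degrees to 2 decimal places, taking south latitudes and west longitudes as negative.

latitude 5.08°, longitude 144.62°

δ = 10928.2/6378.137 = 1.713384 rad (98.1697°).
With φ₁ = 58.59° = 1.022588 rad and θ = 66° = 1.151917 rad:
Applying the spherical law of cosines for sides, sin φ₂ = sin φ₁ cos δ + cos φ₁ sin δ cos θ = 0.088542, so φ₂ = 5.08°.
For the longitude increment, Δλ = atan2( sin θ sin δ cos φ₁, cos δ − sin φ₁ sin φ₂ ) = atan2(0.471270, -0.217672) = 114.79°.
Hence λ₂ = 29.83° + 114.79° = 144.62°.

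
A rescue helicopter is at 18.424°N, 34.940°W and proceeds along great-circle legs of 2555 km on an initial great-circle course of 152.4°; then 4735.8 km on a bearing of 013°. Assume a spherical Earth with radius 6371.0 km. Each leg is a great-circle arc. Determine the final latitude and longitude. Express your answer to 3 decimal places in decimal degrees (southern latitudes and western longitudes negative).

Apply the spherical direct solution leg by leg, carrying full precision between legs.
Leg 1: from (18.424°, -34.940°), δ = 2555/6371 = 0.401036 rad, θ = 152.4° → φ = -2.135°, λ = -24.513°.
Leg 2: from (-2.135°, -24.513°), δ = 4735.8/6371 = 0.743337 rad, θ = 13° → φ = 39.163°, λ = -13.190°.

latitude 39.163°, longitude -13.190°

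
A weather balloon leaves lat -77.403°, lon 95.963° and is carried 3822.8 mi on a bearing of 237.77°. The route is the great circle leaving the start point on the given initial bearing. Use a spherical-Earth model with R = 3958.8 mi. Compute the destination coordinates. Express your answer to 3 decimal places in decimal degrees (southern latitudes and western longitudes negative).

δ = 3822.8/3958.8 = 0.965646 rad (55.3274°).
Converting: φ₁ = -1.350937 rad, θ = 4.149869 rad.
Destination latitude: φ₂ = arcsin( sin φ₁ cos δ + cos φ₁ sin δ cos θ ) = arcsin(-0.650849) = -40.606°.
Δλ = atan2( sin θ sin δ cos φ₁ , cos δ − sin φ₁ sin φ₂ ) = atan2(-0.151725, -0.066296) = -1.982745 rad = -113.603°.
Hence λ₂ = 95.963° + -113.603° = -17.640°.

latitude -40.606°, longitude -17.640°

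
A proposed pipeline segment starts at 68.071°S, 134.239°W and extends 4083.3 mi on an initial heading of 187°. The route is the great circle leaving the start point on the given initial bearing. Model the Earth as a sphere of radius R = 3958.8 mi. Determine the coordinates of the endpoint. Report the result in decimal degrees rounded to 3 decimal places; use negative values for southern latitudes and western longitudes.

Angular distance δ = d/R = 4083.3 / 3958.8 = 1.031449 rad.
Converting: φ₁ = -1.188063 rad, θ = 3.263766 rad.
Applying the spherical law of cosines for sides, sin φ₂ = sin φ₁ cos δ + cos φ₁ sin δ cos θ = -0.794472, so φ₂ = -52.605°.
For the longitude increment, Δλ = atan2( sin θ sin δ cos φ₁, cos δ − sin φ₁ sin φ₂ ) = atan2(-0.039052, -0.223414) = -170.085°.
λ₂ = -134.239° + -170.085° = -304.324°, normalized to (−180°, 180°] → 55.676°.

latitude -52.605°, longitude 55.676°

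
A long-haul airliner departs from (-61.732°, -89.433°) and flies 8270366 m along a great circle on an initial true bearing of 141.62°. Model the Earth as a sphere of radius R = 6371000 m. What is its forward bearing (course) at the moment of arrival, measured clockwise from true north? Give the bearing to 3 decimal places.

Central angle δ = d/R = 1.298127 rad.
Converting: φ₁ = -1.077427 rad, θ = 2.471735 rad.
Destination latitude: φ₂ = arcsin( sin φ₁ cos δ + cos φ₁ sin δ cos θ ) = arcsin(-0.594728) = -36.493°.
Δλ = atan2( sin θ sin δ cos φ₁ , cos δ − sin φ₁ sin φ₂ ) = atan2(0.283180, -0.254498) = 2.302901 rad = 131.947°.
Hence λ₂ = -89.433° + 131.947° = 42.514°.
The forward bearing on arrival equals the back-azimuth from the destination plus 180°.
Back-azimuth from P₂ (-36.493°, 42.514°) to P₁ (-61.732°, -89.433°), with Δλ' = λ₁ − λ₂ = -131.947°: atan2( sin Δλ' cos φ₁ , cos φ₂ sin φ₁ − sin φ₂ cos φ₁ cos Δλ' ) = 201.454°.
Final bearing = (201.454° + 180°) mod 360° = 21.454°.

final bearing 21.454°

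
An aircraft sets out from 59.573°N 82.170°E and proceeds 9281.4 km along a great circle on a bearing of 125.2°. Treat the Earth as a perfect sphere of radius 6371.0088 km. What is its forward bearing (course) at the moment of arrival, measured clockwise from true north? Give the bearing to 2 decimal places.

δ = 9281.4/6371.0088 = 1.456818 rad (83.4695°).
Start latitude φ₁ = 1.039745 rad; initial bearing θ = 2.185152 rad.
Destination latitude: φ₂ = arcsin( sin φ₁ cos δ + cos φ₁ sin δ cos θ ) = arcsin(-0.191966) = -11.068°.
For the longitude increment, Δλ = atan2( sin θ sin δ cos φ₁, cos δ − sin φ₁ sin φ₂ ) = atan2(0.411150, 0.279259) = 55.815°.
λ₂ = λ₁ + Δλ = 137.985°.
The forward bearing on arrival equals the back-azimuth from the destination plus 180°.
Back-azimuth from P₂ (-11.07°, 137.99°) to P₁ (59.57°, 82.17°), with Δλ' = λ₁ − λ₂ = -55.82°: atan2( sin Δλ' cos φ₁ , cos φ₂ sin φ₁ − sin φ₂ cos φ₁ cos Δλ' ) = 335.06°.
Final bearing = (335.06° + 180°) mod 360° = 155.06°.

final bearing 155.06°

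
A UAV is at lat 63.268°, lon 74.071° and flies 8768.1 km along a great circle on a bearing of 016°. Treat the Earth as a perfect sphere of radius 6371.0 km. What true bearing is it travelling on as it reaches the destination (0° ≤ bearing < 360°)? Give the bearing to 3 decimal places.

δ = 8768.1/6371 = 1.376252 rad (78.8534°).
Converting: φ₁ = 1.104235 rad, θ = 0.279253 rad.
sin φ₂ = sin φ₁ cos δ + cos φ₁ sin δ cos θ = (0.893120)(0.193320) + (0.449818)(0.981136)(0.961262) = 0.596894
φ₂ = asin(0.596894) = 0.639624 rad = 36.648°.
For the longitude increment, Δλ = atan2( sin θ sin δ cos φ₁, cos δ − sin φ₁ sin φ₂ ) = atan2(0.121648, -0.339778) = 160.302°.
λ₂ = 74.071° + 160.302° = 234.373°, normalized to (−180°, 180°] → -125.627°.
The forward bearing on arrival equals the back-azimuth from the destination plus 180°.
Back-azimuth from P₂ (36.648°, -125.627°) to P₁ (63.268°, 74.071°), with Δλ' = λ₁ − λ₂ = 199.698°: atan2( sin Δλ' cos φ₁ , cos φ₂ sin φ₁ − sin φ₂ cos φ₁ cos Δλ' ) = 351.110°.
Final bearing = (351.110° + 180°) mod 360° = 171.110°.

final bearing 171.110°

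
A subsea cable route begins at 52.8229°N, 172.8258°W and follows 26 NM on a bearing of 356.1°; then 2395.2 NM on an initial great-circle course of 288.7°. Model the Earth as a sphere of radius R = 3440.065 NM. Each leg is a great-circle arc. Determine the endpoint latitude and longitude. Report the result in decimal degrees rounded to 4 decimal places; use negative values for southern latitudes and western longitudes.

Apply the spherical direct solution leg by leg, carrying full precision between legs.
Leg 1: from (52.8229°, -172.8258°), δ = 26/3440.065 = 0.007558 rad, θ = 356.1° → φ = 53.2549°, λ = -172.8750°.
Leg 2: from (53.2549°, -172.8750°), δ = 2395.2/3440.065 = 0.696266 rad, θ = 288.7° → φ = 47.5455°, λ = 122.9677°.

latitude 47.5455°, longitude 122.9677°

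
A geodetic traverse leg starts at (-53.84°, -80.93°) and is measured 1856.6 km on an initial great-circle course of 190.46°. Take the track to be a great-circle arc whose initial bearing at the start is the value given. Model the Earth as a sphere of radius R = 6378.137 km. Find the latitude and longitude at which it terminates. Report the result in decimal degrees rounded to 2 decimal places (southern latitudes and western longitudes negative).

δ = 1856.6/6378.137 = 0.291088 rad (16.6781°).
Converting: φ₁ = -0.939685 rad, θ = 3.324154 rad.
Destination latitude: φ₂ = arcsin( sin φ₁ cos δ + cos φ₁ sin δ cos θ ) = arcsin(-0.939933) = -70.04°.
Δλ = atan2( sin θ sin δ cos φ₁ , cos δ − sin φ₁ sin φ₂ ) = atan2(-0.030743, 0.199056) = -0.153235 rad = -8.78°.
λ₂ = -80.93° + -8.78° = -89.71°.

latitude -70.04°, longitude -89.71°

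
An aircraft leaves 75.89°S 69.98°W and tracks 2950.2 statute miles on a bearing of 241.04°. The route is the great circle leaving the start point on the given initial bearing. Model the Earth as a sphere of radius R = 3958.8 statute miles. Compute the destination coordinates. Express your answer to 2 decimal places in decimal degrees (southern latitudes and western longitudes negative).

latitude -52.45°, longitude -173.19°

The arc subtends δ = 2950.2/3958.8 = 0.745226 rad at the centre.
Converting: φ₁ = -1.324530 rad, θ = 4.206942 rad.
Destination latitude: φ₂ = arcsin( sin φ₁ cos δ + cos φ₁ sin δ cos θ ) = arcsin(-0.792809) = -52.45°.
Δλ = atan2( sin θ sin δ cos φ₁ , cos δ − sin φ₁ sin φ₂ ) = atan2(-0.144647, -0.033955) = -1.801362 rad = -103.21°.
λ₂ = -69.98° + -103.21° = -173.19°.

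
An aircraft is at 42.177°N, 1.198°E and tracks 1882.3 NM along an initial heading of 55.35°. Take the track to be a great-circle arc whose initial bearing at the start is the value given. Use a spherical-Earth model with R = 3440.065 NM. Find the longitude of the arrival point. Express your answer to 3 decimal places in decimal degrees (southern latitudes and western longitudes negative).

longitude 45.781°

δ = 1882.3/3440.065 = 0.547170 rad (31.3505°).
With φ₁ = 42.177° = 0.736128 rad and θ = 55.35° = 0.966040 rad:
Destination latitude: φ₂ = arcsin( sin φ₁ cos δ + cos φ₁ sin δ cos θ ) = arcsin(0.792611) = 52.430°.
Δλ = atan2( sin θ sin δ cos φ₁ , cos δ − sin φ₁ sin φ₂ ) = atan2(0.317178, 0.321823) = 0.778128 rad = 44.583°.
λ₂ = 1.198° + 44.583° = 45.781°.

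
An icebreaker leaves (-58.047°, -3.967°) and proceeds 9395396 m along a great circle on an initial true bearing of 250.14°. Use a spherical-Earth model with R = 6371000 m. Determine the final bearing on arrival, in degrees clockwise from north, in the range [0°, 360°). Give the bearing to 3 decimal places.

The arc subtends δ = 9395396/6371000 = 1.474713 rad at the centre.
Converting: φ₁ = -1.013111 rad, θ = 4.365767 rad.
Destination latitude: φ₂ = arcsin( sin φ₁ cos δ + cos φ₁ sin δ cos θ ) = arcsin(-0.260360) = -15.091°.
For the longitude increment, Δλ = atan2( sin θ sin δ cos φ₁, cos δ − sin φ₁ sin φ₂ ) = atan2(-0.495452, -0.124975) = -104.157°.
λ₂ = -3.967° + -104.157° = -108.124°.
The forward bearing on arrival equals the back-azimuth from the destination plus 180°.
Back-azimuth from P₂ (-15.091°, -108.124°) to P₁ (-58.047°, -3.967°), with Δλ' = λ₁ − λ₂ = 104.157°: atan2( sin Δλ' cos φ₁ , cos φ₂ sin φ₁ − sin φ₂ cos φ₁ cos Δλ' ) = 148.967°.
Final bearing = (148.967° + 180°) mod 360° = 328.967°.

final bearing 328.967°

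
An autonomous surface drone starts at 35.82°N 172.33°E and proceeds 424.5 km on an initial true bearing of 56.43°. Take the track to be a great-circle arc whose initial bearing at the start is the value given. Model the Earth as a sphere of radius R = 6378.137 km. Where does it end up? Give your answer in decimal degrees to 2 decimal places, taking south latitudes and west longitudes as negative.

Angular distance δ = d/R = 424.5 / 6378.137 = 0.066555 rad.
With φ₁ = 35.82° = 0.625177 rad and θ = 56.43° = 0.984889 rad:
Destination latitude: φ₂ = arcsin( sin φ₁ cos δ + cos φ₁ sin δ cos θ ) = arcsin(0.613764) = 37.86°.
For the longitude increment, Δλ = atan2( sin θ sin δ cos φ₁, cos δ − sin φ₁ sin φ₂ ) = atan2(0.044933, 0.638586) = 4.02°.
λ₂ = λ₁ + Δλ = 176.35°.

latitude 37.86°, longitude 176.35°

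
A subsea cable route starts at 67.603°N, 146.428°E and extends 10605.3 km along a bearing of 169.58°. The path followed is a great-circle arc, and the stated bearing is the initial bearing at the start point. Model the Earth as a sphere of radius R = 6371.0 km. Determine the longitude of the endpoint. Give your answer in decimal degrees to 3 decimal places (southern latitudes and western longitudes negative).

Angular distance δ = d/R = 10605.3 / 6371 = 1.664621 rad.
Converting: φ₁ = 1.179895 rad, θ = 2.959729 rad.
Applying the spherical law of cosines for sides, sin φ₂ = sin φ₁ cos δ + cos φ₁ sin δ cos θ = -0.459710, so φ₂ = -27.368°.
Then Δλ = atan2(0.068609, 0.331345) = 0.204178 rad, from sin θ sin δ cos φ₁ over cos δ − sin φ₁ sin φ₂.
Hence λ₂ = 146.428° + 11.699° = 158.127°.

longitude 158.127°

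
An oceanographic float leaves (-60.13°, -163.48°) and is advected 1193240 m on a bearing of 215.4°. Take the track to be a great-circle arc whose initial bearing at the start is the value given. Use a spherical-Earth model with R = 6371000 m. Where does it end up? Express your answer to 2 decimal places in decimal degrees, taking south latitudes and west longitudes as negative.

Angular distance δ = d/R = 1193240 / 6371000 = 0.187292 rad.
Converting: φ₁ = -1.049466 rad, θ = 3.759439 rad.
sin φ₂ = sin φ₁ cos δ + cos φ₁ sin δ cos θ = (-0.867158)(0.982512) + (0.498034)(0.186199)(-0.815128) = -0.927582
φ₂ = asin(-0.927582) = -1.187889 rad = -68.06°.
For the longitude increment, Δλ = atan2( sin θ sin δ cos φ₁, cos δ − sin φ₁ sin φ₂ ) = atan2(-0.053719, 0.178152) = -16.78°.
λ₂ = -163.48° + -16.78° = -180.26°, normalized to (−180°, 180°] → 179.74°.

latitude -68.06°, longitude 179.74°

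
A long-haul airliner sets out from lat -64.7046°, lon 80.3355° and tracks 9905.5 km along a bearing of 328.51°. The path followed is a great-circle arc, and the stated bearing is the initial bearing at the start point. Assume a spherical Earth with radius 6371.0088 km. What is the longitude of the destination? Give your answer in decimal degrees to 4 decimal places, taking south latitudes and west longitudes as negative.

The arc subtends δ = 9905.5/6371.0088 = 1.554777 rad at the centre.
With φ₁ = -64.7046° = -1.129308 rad and θ = 328.51° = 5.733581 rad:
Applying the spherical law of cosines for sides, sin φ₂ = sin φ₁ cos δ + cos φ₁ sin δ cos θ = 0.349830, so φ₂ = 20.4769°.
Then Δλ = atan2(-0.223164, 0.332306) = -0.591383 rad, from sin θ sin δ cos φ₁ over cos δ − sin φ₁ sin φ₂.
λ₂ = 80.3355° + -33.8838° = 46.4517°.

longitude 46.4517°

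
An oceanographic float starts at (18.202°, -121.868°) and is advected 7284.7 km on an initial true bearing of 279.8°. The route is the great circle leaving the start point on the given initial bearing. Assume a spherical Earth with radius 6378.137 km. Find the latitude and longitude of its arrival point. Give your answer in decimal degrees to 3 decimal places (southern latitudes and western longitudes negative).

latitude 16.075°, longitude 169.269°

The arc subtends δ = 7284.7/6378.137 = 1.142136 rad at the centre.
Converting: φ₁ = 0.317685 rad, θ = 4.883431 rad.
sin φ₂ = sin φ₁ cos δ + cos φ₁ sin δ cos θ = (0.312368)(0.415653) + (0.949961)(0.909523)(0.170209) = 0.276900
φ₂ = asin(0.276900) = 0.280566 rad = 16.075°.
Δλ = atan2( sin θ sin δ cos φ₁ , cos δ − sin φ₁ sin φ₂ ) = atan2(-0.851404, 0.329158) = -1.201889 rad = -68.863°.
λ₂ = -121.868° + -68.863° = -190.731°, normalized to (−180°, 180°] → 169.269°.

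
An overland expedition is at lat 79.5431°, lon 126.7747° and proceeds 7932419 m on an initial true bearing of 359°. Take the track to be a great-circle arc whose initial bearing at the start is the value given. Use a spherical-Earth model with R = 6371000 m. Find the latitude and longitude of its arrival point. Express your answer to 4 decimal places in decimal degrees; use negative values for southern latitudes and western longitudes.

latitude 29.1172°, longitude -52.1408°

Central angle δ = d/R = 1.245082 rad.
Start latitude φ₁ = 1.388289 rad; initial bearing θ = 6.265732 rad.
Destination latitude: φ₂ = arcsin( sin φ₁ cos δ + cos φ₁ sin δ cos θ ) = arcsin(0.486598) = 29.1172°.
Then Δλ = atan2(-0.003001, -0.158531) = -3.122665 rad, from sin θ sin δ cos φ₁ over cos δ − sin φ₁ sin φ₂.
λ₂ = 126.7747° + -178.9155° = -52.1408°.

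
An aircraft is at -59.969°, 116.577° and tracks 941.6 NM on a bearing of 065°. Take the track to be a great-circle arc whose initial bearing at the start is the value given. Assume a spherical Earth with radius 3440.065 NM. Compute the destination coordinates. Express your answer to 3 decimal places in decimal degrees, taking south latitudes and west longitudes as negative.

δ = 941.6/3440.065 = 0.273716 rad (15.6828°).
Start latitude φ₁ = -1.046656 rad; initial bearing θ = 1.134464 rad.
Applying the spherical law of cosines for sides, sin φ₂ = sin φ₁ cos δ + cos φ₁ sin δ cos θ = -0.776353, so φ₂ = -50.928°.
Δλ = atan2( sin θ sin δ cos φ₁ , cos δ − sin φ₁ sin φ₂ ) = atan2(0.122607, 0.290642) = 0.399199 rad = 22.872°.
λ₂ = 116.577° + 22.872° = 139.449°.

latitude -50.928°, longitude 139.449°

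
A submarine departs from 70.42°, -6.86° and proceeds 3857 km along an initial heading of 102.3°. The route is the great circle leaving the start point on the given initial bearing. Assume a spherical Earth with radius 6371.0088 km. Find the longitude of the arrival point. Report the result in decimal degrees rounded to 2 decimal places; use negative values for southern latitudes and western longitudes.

Central angle δ = d/R = 0.605399 rad.
With φ₁ = 70.42° = 1.229061 rad and θ = 102.3° = 1.785472 rad:
Applying the spherical law of cosines for sides, sin φ₂ = sin φ₁ cos δ + cos φ₁ sin δ cos θ = 0.734099, so φ₂ = 47.23°.
Δλ = atan2( sin θ sin δ cos φ₁ , cos δ − sin φ₁ sin φ₂ ) = atan2(0.186337, 0.130626) = 0.959386 rad = 54.97°.
Hence λ₂ = -6.86° + 54.97° = 48.11°.

longitude 48.11°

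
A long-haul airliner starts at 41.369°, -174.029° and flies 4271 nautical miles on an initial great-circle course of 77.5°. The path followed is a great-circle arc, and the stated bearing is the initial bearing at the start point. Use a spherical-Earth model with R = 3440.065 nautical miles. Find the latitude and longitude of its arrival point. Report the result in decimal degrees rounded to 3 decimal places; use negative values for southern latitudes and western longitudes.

The arc subtends δ = 4271/3440.065 = 1.241546 rad at the centre.
Start latitude φ₁ = 0.722025 rad; initial bearing θ = 1.352630 rad.
Applying the spherical law of cosines for sides, sin φ₂ = sin φ₁ cos δ + cos φ₁ sin δ cos θ = 0.367399, so φ₂ = 21.555°.
For the longitude increment, Δλ = atan2( sin θ sin δ cos φ₁, cos δ − sin φ₁ sin φ₂ ) = atan2(0.693324, 0.080517) = 83.376°.
λ₂ = -174.029° + 83.376° = -90.653°.

latitude 21.555°, longitude -90.653°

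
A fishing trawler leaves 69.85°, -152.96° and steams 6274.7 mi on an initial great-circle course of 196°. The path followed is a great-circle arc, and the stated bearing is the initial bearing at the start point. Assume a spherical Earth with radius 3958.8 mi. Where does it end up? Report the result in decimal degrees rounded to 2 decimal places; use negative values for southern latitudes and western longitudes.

latitude -20.15°, longitude -170.03°

δ = 6274.7/3958.8 = 1.585001 rad (90.8138°).
Converting: φ₁ = 1.219112 rad, θ = 3.420845 rad.
sin φ₂ = sin φ₁ cos δ + cos φ₁ sin δ cos θ = (0.938794)(-0.014204) + (0.344479)(0.999899)(-0.961262) = -0.344435
φ₂ = asin(-0.344435) = -0.351637 rad = -20.15°.
For the longitude increment, Δλ = atan2( sin θ sin δ cos φ₁, cos δ − sin φ₁ sin φ₂ ) = atan2(-0.094942, 0.309150) = -17.07°.
λ₂ = -152.96° + -17.07° = -170.03°.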